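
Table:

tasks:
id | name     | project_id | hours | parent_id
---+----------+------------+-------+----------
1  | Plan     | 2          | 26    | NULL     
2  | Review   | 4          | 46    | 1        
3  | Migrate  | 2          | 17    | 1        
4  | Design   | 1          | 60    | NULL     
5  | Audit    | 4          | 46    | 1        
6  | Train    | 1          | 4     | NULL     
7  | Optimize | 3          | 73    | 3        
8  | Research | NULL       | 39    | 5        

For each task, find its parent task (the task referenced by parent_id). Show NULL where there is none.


This is a self-join: tasks is joined to a second copy of itself, matching each row's parent_id to another row's id. Use LEFT JOIN so rows with parent_id=NULL are kept.
  - task 1 (Plan): parent_id=NULL -> NULL
  - task 2 (Review): parent_id=1 -> Plan
  - task 3 (Migrate): parent_id=1 -> Plan
  - task 4 (Design): parent_id=NULL -> NULL
  - task 5 (Audit): parent_id=1 -> Plan
  - task 6 (Train): parent_id=NULL -> NULL
  - task 7 (Optimize): parent_id=3 -> Migrate
  - task 8 (Research): parent_id=5 -> Audit

SQL:
SELECT a.name AS item, b.name AS parent
FROM tasks a
LEFT JOIN tasks b ON a.parent_id = b.id

Result:
item     | parent 
---------+--------
Plan     | NULL   
Review   | Plan   
Migrate  | Plan   
Design   | NULL   
Audit    | Plan   
Train    | NULL   
Optimize | Migrate
Research | Audit  


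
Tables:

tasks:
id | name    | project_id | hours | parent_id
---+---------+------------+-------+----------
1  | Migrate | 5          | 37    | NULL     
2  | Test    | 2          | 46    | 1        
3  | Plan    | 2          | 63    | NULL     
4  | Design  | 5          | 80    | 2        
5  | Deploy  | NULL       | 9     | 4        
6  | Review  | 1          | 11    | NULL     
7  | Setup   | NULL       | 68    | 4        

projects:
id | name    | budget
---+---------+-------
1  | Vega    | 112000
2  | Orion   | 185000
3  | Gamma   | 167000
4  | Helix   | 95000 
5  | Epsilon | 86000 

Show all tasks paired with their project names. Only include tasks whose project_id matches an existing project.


INNER JOIN keeps only tasks rows whose project_id matches an id in projects. Walk through each task:
  - task 1 (Migrate): project_id=5 -> matches Epsilon
  - task 2 (Test): project_id=2 -> matches Orion
  - task 3 (Plan): project_id=2 -> matches Orion
  - task 4 (Design): project_id=5 -> matches Epsilon
  - task 5 (Deploy): project_id=NULL, no match -> dropped
  - task 6 (Review): project_id=1 -> matches Vega
  - task 7 (Setup): project_id=NULL, no match -> dropped
So 2 of 7 rows are dropped.

SQL:
SELECT a.name, b.name AS project
FROM tasks a
INNER JOIN projects b ON a.project_id = b.id

Result:
name    | project
--------+--------
Migrate | Epsilon
Test    | Orion  
Plan    | Orion  
Design  | Epsilon
Review  | Vega   


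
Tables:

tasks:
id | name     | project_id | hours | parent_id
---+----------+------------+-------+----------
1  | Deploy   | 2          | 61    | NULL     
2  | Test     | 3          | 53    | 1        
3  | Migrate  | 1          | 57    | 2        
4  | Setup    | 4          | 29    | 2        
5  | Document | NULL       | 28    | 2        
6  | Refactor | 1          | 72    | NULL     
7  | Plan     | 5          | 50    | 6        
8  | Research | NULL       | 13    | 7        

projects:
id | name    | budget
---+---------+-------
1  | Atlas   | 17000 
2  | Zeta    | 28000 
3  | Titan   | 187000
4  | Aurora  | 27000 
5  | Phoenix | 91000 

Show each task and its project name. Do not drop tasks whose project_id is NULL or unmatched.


LEFT JOIN keeps every row from tasks (the left table); where project_id has no match in projects, the project columns become NULL. Walk through each task:
  - task 1 (Deploy): project_id=2 -> matches Zeta
  - task 2 (Test): project_id=3 -> matches Titan
  - task 3 (Migrate): project_id=1 -> matches Atlas
  - task 4 (Setup): project_id=4 -> matches Aurora
  - task 5 (Document): project_id=NULL, no match -> kept with NULL
  - task 6 (Refactor): project_id=1 -> matches Atlas
  - task 7 (Plan): project_id=5 -> matches Phoenix
  - task 8 (Research): project_id=NULL, no match -> kept with NULL
All 8 rows appear; 2 have NULL project.

SQL:
SELECT a.name, b.name AS project
FROM tasks a
LEFT JOIN projects b ON a.project_id = b.id

Result:
name     | project
---------+--------
Deploy   | Zeta   
Test     | Titan  
Migrate  | Atlas  
Setup    | Aurora 
Document | NULL   
Refactor | Atlas  
Plan     | Phoenix
Research | NULL   


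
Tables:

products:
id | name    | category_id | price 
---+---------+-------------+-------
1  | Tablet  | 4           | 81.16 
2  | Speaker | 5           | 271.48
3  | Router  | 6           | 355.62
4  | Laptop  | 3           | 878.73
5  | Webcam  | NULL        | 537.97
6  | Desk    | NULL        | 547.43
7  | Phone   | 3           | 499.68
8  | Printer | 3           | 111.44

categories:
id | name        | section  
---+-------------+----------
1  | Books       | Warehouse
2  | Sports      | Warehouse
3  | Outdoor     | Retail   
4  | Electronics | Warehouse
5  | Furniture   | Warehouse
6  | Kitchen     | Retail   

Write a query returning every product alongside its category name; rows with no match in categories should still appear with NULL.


LEFT JOIN keeps every row from products (the left table); where category_id has no match in categories, the category columns become NULL. Walk through each product:
  - product 1 (Tablet): category_id=4 -> matches Electronics
  - product 2 (Speaker): category_id=5 -> matches Furniture
  - product 3 (Router): category_id=6 -> matches Kitchen
  - product 4 (Laptop): category_id=3 -> matches Outdoor
  - product 5 (Webcam): category_id=NULL, no match -> kept with NULL
  - product 6 (Desk): category_id=NULL, no match -> kept with NULL
  - product 7 (Phone): category_id=3 -> matches Outdoor
  - product 8 (Printer): category_id=3 -> matches Outdoor
All 8 rows appear; 2 have NULL category.

SQL:
SELECT a.name, b.name AS category
FROM products a
LEFT JOIN categories b ON a.category_id = b.id

Result:
name    | category   
--------+------------
Tablet  | Electronics
Speaker | Furniture  
Router  | Kitchen    
Laptop  | Outdoor    
Webcam  | NULL       
Desk    | NULL       
Phone   | Outdoor    
Printer | Outdoor    


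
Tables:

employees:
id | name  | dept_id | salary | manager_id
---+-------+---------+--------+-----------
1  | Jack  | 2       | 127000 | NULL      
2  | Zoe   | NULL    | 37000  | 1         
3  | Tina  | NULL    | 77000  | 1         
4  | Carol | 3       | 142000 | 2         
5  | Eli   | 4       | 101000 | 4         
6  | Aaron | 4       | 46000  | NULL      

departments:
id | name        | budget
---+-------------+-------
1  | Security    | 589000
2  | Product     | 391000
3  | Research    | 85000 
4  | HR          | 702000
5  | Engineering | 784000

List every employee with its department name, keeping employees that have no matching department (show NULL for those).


LEFT JOIN keeps every row from employees (the left table); where dept_id has no match in departments, the department columns become NULL. Walk through each employee:
  - employee 1 (Jack): dept_id=2 -> matches Product
  - employee 2 (Zoe): dept_id=NULL, no match -> kept with NULL
  - employee 3 (Tina): dept_id=NULL, no match -> kept with NULL
  - employee 4 (Carol): dept_id=3 -> matches Research
  - employee 5 (Eli): dept_id=4 -> matches HR
  - employee 6 (Aaron): dept_id=4 -> matches HR
All 6 rows appear; 2 have NULL department.

SQL:
SELECT a.name, b.name AS department
FROM employees a
LEFT JOIN departments b ON a.dept_id = b.id

Result:
name  | department
------+-----------
Jack  | Product   
Zoe   | NULL      
Tina  | NULL      
Carol | Research  
Eli   | HR        
Aaron | HR        


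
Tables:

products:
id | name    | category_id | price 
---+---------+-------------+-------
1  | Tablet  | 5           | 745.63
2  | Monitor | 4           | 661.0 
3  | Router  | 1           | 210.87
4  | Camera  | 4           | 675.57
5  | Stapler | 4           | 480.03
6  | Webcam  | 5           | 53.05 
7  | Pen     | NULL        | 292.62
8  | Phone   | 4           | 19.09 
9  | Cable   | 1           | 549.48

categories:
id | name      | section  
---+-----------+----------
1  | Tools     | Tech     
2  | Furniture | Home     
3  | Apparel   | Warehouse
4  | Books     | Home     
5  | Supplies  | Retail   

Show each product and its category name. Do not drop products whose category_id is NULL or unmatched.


LEFT JOIN keeps every row from products (the left table); where category_id has no match in categories, the category columns become NULL. Walk through each product:
  - product 1 (Tablet): category_id=5 -> matches Supplies
  - product 2 (Monitor): category_id=4 -> matches Books
  - product 3 (Router): category_id=1 -> matches Tools
  - product 4 (Camera): category_id=4 -> matches Books
  - product 5 (Stapler): category_id=4 -> matches Books
  - product 6 (Webcam): category_id=5 -> matches Supplies
  - product 7 (Pen): category_id=NULL, no match -> kept with NULL
  - product 8 (Phone): category_id=4 -> matches Books
  - product 9 (Cable): category_id=1 -> matches Tools
All 9 rows appear; 1 has NULL category.

SQL:
SELECT a.name, b.name AS category
FROM products a
LEFT JOIN categories b ON a.category_id = b.id

Result:
name    | category
--------+---------
Tablet  | Supplies
Monitor | Books   
Router  | Tools   
Camera  | Books   
Stapler | Books   
Webcam  | Supplies
Pen     | NULL    
Phone   | Books   
Cable   | Tools   


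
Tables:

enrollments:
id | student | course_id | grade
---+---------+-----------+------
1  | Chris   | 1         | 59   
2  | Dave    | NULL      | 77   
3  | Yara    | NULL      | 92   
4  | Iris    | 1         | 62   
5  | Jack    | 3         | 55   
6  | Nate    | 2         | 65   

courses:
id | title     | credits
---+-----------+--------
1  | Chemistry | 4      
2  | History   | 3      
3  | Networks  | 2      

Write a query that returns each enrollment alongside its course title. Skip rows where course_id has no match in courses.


INNER JOIN keeps only enrollments rows whose course_id matches an id in courses. Walk through each enrollment:
  - enrollment 1 (Chris): course_id=1 -> matches Chemistry
  - enrollment 2 (Dave): course_id=NULL, no match -> dropped
  - enrollment 3 (Yara): course_id=NULL, no match -> dropped
  - enrollment 4 (Iris): course_id=1 -> matches Chemistry
  - enrollment 5 (Jack): course_id=3 -> matches Networks
  - enrollment 6 (Nate): course_id=2 -> matches History
So 2 of 6 rows are dropped.

SQL:
SELECT a.student, b.title AS course
FROM enrollments a
INNER JOIN courses b ON a.course_id = b.id

Result:
student | course   
--------+----------
Chris   | Chemistry
Iris    | Chemistry
Jack    | Networks 
Nate    | History  


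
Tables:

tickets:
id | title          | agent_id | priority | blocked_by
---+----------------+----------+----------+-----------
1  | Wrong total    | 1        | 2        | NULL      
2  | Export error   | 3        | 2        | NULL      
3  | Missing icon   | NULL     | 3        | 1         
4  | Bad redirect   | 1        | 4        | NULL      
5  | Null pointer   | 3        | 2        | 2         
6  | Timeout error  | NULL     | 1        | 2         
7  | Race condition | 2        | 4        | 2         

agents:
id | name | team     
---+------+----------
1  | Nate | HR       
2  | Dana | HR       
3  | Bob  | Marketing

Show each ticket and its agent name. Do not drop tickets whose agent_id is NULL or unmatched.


LEFT JOIN keeps every row from tickets (the left table); where agent_id has no match in agents, the agent columns become NULL. Walk through each ticket:
  - ticket 1 (Wrong total): agent_id=1 -> matches Nate
  - ticket 2 (Export error): agent_id=3 -> matches Bob
  - ticket 3 (Missing icon): agent_id=NULL, no match -> kept with NULL
  - ticket 4 (Bad redirect): agent_id=1 -> matches Nate
  - ticket 5 (Null pointer): agent_id=3 -> matches Bob
  - ticket 6 (Timeout error): agent_id=NULL, no match -> kept with NULL
  - ticket 7 (Race condition): agent_id=2 -> matches Dana
All 7 rows appear; 2 have NULL agent.

SQL:
SELECT a.title, b.name AS agent
FROM tickets a
LEFT JOIN agents b ON a.agent_id = b.id

Result:
title          | agent
---------------+------
Wrong total    | Nate 
Export error   | Bob  
Missing icon   | NULL 
Bad redirect   | Nate 
Null pointer   | Bob  
Timeout error  | NULL 
Race condition | Dana 


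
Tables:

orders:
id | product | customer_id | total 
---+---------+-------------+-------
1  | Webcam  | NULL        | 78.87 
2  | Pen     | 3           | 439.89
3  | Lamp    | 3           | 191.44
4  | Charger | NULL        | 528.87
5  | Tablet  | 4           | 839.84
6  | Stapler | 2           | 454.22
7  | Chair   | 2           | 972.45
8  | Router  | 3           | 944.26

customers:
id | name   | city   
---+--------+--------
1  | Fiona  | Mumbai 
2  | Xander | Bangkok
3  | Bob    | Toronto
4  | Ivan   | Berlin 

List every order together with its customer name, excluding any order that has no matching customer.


INNER JOIN keeps only orders rows whose customer_id matches an id in customers. Walk through each order:
  - order 1 (Webcam): customer_id=NULL, no match -> dropped
  - order 2 (Pen): customer_id=3 -> matches Bob
  - order 3 (Lamp): customer_id=3 -> matches Bob
  - order 4 (Charger): customer_id=NULL, no match -> dropped
  - order 5 (Tablet): customer_id=4 -> matches Ivan
  - order 6 (Stapler): customer_id=2 -> matches Xander
  - order 7 (Chair): customer_id=2 -> matches Xander
  - order 8 (Router): customer_id=3 -> matches Bob
So 2 of 8 rows are dropped.

SQL:
SELECT a.product, b.name AS customer
FROM orders a
INNER JOIN customers b ON a.customer_id = b.id

Result:
product | customer
--------+---------
Pen     | Bob     
Lamp    | Bob     
Tablet  | Ivan    
Stapler | Xander  
Chair   | Xander  
Router  | Bob     


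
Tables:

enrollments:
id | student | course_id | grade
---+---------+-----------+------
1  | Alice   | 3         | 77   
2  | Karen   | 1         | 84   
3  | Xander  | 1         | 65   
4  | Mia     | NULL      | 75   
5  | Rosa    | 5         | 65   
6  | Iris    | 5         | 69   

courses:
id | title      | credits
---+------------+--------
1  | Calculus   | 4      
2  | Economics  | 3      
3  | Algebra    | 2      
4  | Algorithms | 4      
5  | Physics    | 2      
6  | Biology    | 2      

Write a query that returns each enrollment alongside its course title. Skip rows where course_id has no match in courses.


INNER JOIN keeps only enrollments rows whose course_id matches an id in courses. Walk through each enrollment:
  - enrollment 1 (Alice): course_id=3 -> matches Algebra
  - enrollment 2 (Karen): course_id=1 -> matches Calculus
  - enrollment 3 (Xander): course_id=1 -> matches Calculus
  - enrollment 4 (Mia): course_id=NULL, no match -> dropped
  - enrollment 5 (Rosa): course_id=5 -> matches Physics
  - enrollment 6 (Iris): course_id=5 -> matches Physics
So 1 of 6 rows is dropped.

SQL:
SELECT a.student, b.title AS course
FROM enrollments a
INNER JOIN courses b ON a.course_id = b.id

Result:
student | course  
--------+---------
Alice   | Algebra 
Karen   | Calculus
Xander  | Calculus
Rosa    | Physics 
Iris    | Physics 


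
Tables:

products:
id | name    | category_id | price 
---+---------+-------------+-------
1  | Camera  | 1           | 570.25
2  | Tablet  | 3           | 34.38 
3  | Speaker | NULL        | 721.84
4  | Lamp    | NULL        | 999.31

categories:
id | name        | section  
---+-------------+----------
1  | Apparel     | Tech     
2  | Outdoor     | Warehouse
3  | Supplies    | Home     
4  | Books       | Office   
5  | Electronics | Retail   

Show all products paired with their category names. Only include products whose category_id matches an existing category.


INNER JOIN keeps only products rows whose category_id matches an id in categories. Walk through each product:
  - product 1 (Camera): category_id=1 -> matches Apparel
  - product 2 (Tablet): category_id=3 -> matches Supplies
  - product 3 (Speaker): category_id=NULL, no match -> dropped
  - product 4 (Lamp): category_id=NULL, no match -> dropped
So 2 of 4 rows are dropped.

SQL:
SELECT a.name, b.name AS category
FROM products a
INNER JOIN categories b ON a.category_id = b.id

Result:
name   | category
-------+---------
Camera | Apparel 
Tablet | Supplies


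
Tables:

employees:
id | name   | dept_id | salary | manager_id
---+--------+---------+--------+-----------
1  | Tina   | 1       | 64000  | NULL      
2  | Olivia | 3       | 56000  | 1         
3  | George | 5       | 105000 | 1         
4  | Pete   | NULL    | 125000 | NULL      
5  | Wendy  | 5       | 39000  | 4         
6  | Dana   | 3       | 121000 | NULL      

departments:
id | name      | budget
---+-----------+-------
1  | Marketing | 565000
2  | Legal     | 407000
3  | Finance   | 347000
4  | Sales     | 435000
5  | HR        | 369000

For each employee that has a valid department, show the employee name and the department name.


INNER JOIN keeps only employees rows whose dept_id matches an id in departments. Walk through each employee:
  - employee 1 (Tina): dept_id=1 -> matches Marketing
  - employee 2 (Olivia): dept_id=3 -> matches Finance
  - employee 3 (George): dept_id=5 -> matches HR
  - employee 4 (Pete): dept_id=NULL, no match -> dropped
  - employee 5 (Wendy): dept_id=5 -> matches HR
  - employee 6 (Dana): dept_id=3 -> matches Finance
So 1 of 6 rows is dropped.

SQL:
SELECT a.name, b.name AS department
FROM employees a
INNER JOIN departments b ON a.dept_id = b.id

Result:
name   | department
-------+-----------
Tina   | Marketing 
Olivia | Finance   
George | HR        
Wendy  | HR        
Dana   | Finance   


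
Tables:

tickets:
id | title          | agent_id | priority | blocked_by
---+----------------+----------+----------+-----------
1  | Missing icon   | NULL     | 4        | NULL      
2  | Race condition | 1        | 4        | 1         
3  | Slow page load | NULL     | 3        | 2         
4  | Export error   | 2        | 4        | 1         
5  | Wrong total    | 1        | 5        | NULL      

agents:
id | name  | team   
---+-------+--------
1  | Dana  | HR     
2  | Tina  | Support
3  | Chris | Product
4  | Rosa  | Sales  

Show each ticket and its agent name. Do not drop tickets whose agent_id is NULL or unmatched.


LEFT JOIN keeps every row from tickets (the left table); where agent_id has no match in agents, the agent columns become NULL. Walk through each ticket:
  - ticket 1 (Missing icon): agent_id=NULL, no match -> kept with NULL
  - ticket 2 (Race condition): agent_id=1 -> matches Dana
  - ticket 3 (Slow page load): agent_id=NULL, no match -> kept with NULL
  - ticket 4 (Export error): agent_id=2 -> matches Tina
  - ticket 5 (Wrong total): agent_id=1 -> matches Dana
All 5 rows appear; 2 have NULL agent.

SQL:
SELECT a.title, b.name AS agent
FROM tickets a
LEFT JOIN agents b ON a.agent_id = b.id

Result:
title          | agent
---------------+------
Missing icon   | NULL 
Race condition | Dana 
Slow page load | NULL 
Export error   | Tina 
Wrong total    | Dana 


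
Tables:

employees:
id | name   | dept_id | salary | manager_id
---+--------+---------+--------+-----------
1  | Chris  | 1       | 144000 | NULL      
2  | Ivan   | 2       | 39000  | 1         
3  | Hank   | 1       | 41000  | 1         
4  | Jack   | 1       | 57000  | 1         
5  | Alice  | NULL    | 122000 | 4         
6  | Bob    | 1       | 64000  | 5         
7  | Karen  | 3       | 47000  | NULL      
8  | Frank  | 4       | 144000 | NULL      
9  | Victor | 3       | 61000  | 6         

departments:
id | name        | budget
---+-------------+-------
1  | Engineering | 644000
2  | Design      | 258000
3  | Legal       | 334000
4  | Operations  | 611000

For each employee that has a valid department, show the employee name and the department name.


INNER JOIN keeps only employees rows whose dept_id matches an id in departments. Walk through each employee:
  - employee 1 (Chris): dept_id=1 -> matches Engineering
  - employee 2 (Ivan): dept_id=2 -> matches Design
  - employee 3 (Hank): dept_id=1 -> matches Engineering
  - employee 4 (Jack): dept_id=1 -> matches Engineering
  - employee 5 (Alice): dept_id=NULL, no match -> dropped
  - employee 6 (Bob): dept_id=1 -> matches Engineering
  - employee 7 (Karen): dept_id=3 -> matches Legal
  - employee 8 (Frank): dept_id=4 -> matches Operations
  - employee 9 (Victor): dept_id=3 -> matches Legal
So 1 of 9 rows is dropped.

SQL:
SELECT a.name, b.name AS department
FROM employees a
INNER JOIN departments b ON a.dept_id = b.id

Result:
name   | department 
-------+------------
Chris  | Engineering
Ivan   | Design     
Hank   | Engineering
Jack   | Engineering
Bob    | Engineering
Karen  | Legal      
Frank  | Operations 
Victor | Legal      


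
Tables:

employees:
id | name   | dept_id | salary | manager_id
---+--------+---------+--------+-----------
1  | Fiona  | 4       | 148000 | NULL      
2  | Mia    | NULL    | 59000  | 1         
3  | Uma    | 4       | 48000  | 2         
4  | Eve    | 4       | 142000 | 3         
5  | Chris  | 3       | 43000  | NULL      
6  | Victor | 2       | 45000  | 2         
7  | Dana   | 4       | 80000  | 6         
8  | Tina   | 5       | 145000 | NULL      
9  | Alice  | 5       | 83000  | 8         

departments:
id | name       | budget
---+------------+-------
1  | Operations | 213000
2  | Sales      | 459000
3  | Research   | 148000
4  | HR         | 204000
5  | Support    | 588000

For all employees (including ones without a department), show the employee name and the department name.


LEFT JOIN keeps every row from employees (the left table); where dept_id has no match in departments, the department columns become NULL. Walk through each employee:
  - employee 1 (Fiona): dept_id=4 -> matches HR
  - employee 2 (Mia): dept_id=NULL, no match -> kept with NULL
  - employee 3 (Uma): dept_id=4 -> matches HR
  - employee 4 (Eve): dept_id=4 -> matches HR
  - employee 5 (Chris): dept_id=3 -> matches Research
  - employee 6 (Victor): dept_id=2 -> matches Sales
  - employee 7 (Dana): dept_id=4 -> matches HR
  - employee 8 (Tina): dept_id=5 -> matches Support
  - employee 9 (Alice): dept_id=5 -> matches Support
All 9 rows appear; 1 has NULL department.

SQL:
SELECT a.name, b.name AS department
FROM employees a
LEFT JOIN departments b ON a.dept_id = b.id

Result:
name   | department
-------+-----------
Fiona  | HR        
Mia    | NULL      
Uma    | HR        
Eve    | HR        
Chris  | Research  
Victor | Sales     
Dana   | HR        
Tina   | Support   
Alice  | Support   


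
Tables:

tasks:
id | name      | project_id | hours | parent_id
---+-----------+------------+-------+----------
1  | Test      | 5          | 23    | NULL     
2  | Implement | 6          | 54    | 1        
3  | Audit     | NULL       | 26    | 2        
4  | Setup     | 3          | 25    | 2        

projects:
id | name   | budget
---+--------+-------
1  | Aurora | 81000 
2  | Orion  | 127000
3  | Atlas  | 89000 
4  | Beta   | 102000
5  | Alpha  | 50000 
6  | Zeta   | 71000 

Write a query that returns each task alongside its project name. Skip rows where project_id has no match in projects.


INNER JOIN keeps only tasks rows whose project_id matches an id in projects. Walk through each task:
  - task 1 (Test): project_id=5 -> matches Alpha
  - task 2 (Implement): project_id=6 -> matches Zeta
  - task 3 (Audit): project_id=NULL, no match -> dropped
  - task 4 (Setup): project_id=3 -> matches Atlas
So 1 of 4 rows is dropped.

SQL:
SELECT a.name, b.name AS project
FROM tasks a
INNER JOIN projects b ON a.project_id = b.id

Result:
name      | project
----------+--------
Test      | Alpha  
Implement | Zeta   
Setup     | Atlas  


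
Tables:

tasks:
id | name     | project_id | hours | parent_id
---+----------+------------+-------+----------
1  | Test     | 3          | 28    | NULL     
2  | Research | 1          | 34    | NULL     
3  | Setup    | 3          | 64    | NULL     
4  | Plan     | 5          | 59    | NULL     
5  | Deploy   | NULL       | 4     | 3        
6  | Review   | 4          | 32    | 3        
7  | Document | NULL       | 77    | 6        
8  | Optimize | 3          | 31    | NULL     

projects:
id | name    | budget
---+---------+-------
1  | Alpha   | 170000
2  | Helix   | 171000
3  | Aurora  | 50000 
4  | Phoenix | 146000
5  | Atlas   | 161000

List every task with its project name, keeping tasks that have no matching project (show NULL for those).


LEFT JOIN keeps every row from tasks (the left table); where project_id has no match in projects, the project columns become NULL. Walk through each task:
  - task 1 (Test): project_id=3 -> matches Aurora
  - task 2 (Research): project_id=1 -> matches Alpha
  - task 3 (Setup): project_id=3 -> matches Aurora
  - task 4 (Plan): project_id=5 -> matches Atlas
  - task 5 (Deploy): project_id=NULL, no match -> kept with NULL
  - task 6 (Review): project_id=4 -> matches Phoenix
  - task 7 (Document): project_id=NULL, no match -> kept with NULL
  - task 8 (Optimize): project_id=3 -> matches Aurora
All 8 rows appear; 2 have NULL project.

SQL:
SELECT a.name, b.name AS project
FROM tasks a
LEFT JOIN projects b ON a.project_id = b.id

Result:
name     | project
---------+--------
Test     | Aurora 
Research | Alpha  
Setup    | Aurora 
Plan     | Atlas  
Deploy   | NULL   
Review   | Phoenix
Document | NULL   
Optimize | Aurora 


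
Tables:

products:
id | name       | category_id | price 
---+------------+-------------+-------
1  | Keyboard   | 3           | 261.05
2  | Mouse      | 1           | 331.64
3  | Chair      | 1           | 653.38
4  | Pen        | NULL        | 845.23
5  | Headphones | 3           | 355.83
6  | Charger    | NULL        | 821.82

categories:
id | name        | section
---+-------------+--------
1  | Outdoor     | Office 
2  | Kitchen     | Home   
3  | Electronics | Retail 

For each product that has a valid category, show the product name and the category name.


INNER JOIN keeps only products rows whose category_id matches an id in categories. Walk through each product:
  - product 1 (Keyboard): category_id=3 -> matches Electronics
  - product 2 (Mouse): category_id=1 -> matches Outdoor
  - product 3 (Chair): category_id=1 -> matches Outdoor
  - product 4 (Pen): category_id=NULL, no match -> dropped
  - product 5 (Headphones): category_id=3 -> matches Electronics
  - product 6 (Charger): category_id=NULL, no match -> dropped
So 2 of 6 rows are dropped.

SQL:
SELECT a.name, b.name AS category
FROM products a
INNER JOIN categories b ON a.category_id = b.id

Result:
name       | category   
-----------+------------
Keyboard   | Electronics
Mouse      | Outdoor    
Chair      | Outdoor    
Headphones | Electronics


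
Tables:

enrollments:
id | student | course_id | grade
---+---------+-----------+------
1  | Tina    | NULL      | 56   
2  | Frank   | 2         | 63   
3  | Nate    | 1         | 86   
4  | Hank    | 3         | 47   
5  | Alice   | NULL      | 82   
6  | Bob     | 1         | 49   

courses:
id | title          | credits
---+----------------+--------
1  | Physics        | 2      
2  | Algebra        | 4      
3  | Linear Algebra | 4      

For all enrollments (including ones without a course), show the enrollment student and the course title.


LEFT JOIN keeps every row from enrollments (the left table); where course_id has no match in courses, the course columns become NULL. Walk through each enrollment:
  - enrollment 1 (Tina): course_id=NULL, no match -> kept with NULL
  - enrollment 2 (Frank): course_id=2 -> matches Algebra
  - enrollment 3 (Nate): course_id=1 -> matches Physics
  - enrollment 4 (Hank): course_id=3 -> matches Linear Algebra
  - enrollment 5 (Alice): course_id=NULL, no match -> kept with NULL
  - enrollment 6 (Bob): course_id=1 -> matches Physics
All 6 rows appear; 2 have NULL course.

SQL:
SELECT a.student, b.title AS course
FROM enrollments a
LEFT JOIN courses b ON a.course_id = b.id

Result:
student | course        
--------+---------------
Tina    | NULL          
Frank   | Algebra       
Nate    | Physics       
Hank    | Linear Algebra
Alice   | NULL          
Bob     | Physics       


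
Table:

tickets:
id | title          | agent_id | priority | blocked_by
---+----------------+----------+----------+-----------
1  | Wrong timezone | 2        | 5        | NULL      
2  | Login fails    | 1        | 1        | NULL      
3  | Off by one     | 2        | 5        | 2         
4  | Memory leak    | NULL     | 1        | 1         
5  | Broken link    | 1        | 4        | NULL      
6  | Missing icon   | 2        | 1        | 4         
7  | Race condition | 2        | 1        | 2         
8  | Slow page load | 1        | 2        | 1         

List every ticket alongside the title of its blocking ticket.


This is a self-join: tickets is joined to a second copy of itself, matching each row's blocked_by to another row's id. Use LEFT JOIN so rows with blocked_by=NULL are kept.
  - ticket 1 (Wrong timezone): blocked_by=NULL -> NULL
  - ticket 2 (Login fails): blocked_by=NULL -> NULL
  - ticket 3 (Off by one): blocked_by=2 -> Login fails
  - ticket 4 (Memory leak): blocked_by=1 -> Wrong timezone
  - ticket 5 (Broken link): blocked_by=NULL -> NULL
  - ticket 6 (Missing icon): blocked_by=4 -> Memory leak
  - ticket 7 (Race condition): blocked_by=2 -> Login fails
  - ticket 8 (Slow page load): blocked_by=1 -> Wrong timezone

SQL:
SELECT a.title AS item, b.title AS blocked_by
FROM tickets a
LEFT JOIN tickets b ON a.blocked_by = b.id

Result:
item           | blocked_by    
---------------+---------------
Wrong timezone | NULL          
Login fails    | NULL          
Off by one     | Login fails   
Memory leak    | Wrong timezone
Broken link    | NULL          
Missing icon   | Memory leak   
Race condition | Login fails   
Slow page load | Wrong timezone


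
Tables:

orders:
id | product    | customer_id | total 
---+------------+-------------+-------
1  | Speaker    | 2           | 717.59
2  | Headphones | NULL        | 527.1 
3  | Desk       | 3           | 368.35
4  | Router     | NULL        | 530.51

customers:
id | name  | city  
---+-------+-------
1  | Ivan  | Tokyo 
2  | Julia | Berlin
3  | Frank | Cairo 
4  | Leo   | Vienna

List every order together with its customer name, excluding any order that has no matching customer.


INNER JOIN keeps only orders rows whose customer_id matches an id in customers. Walk through each order:
  - order 1 (Speaker): customer_id=2 -> matches Julia
  - order 2 (Headphones): customer_id=NULL, no match -> dropped
  - order 3 (Desk): customer_id=3 -> matches Frank
  - order 4 (Router): customer_id=NULL, no match -> dropped
So 2 of 4 rows are dropped.

SQL:
SELECT a.product, b.name AS customer
FROM orders a
INNER JOIN customers b ON a.customer_id = b.id

Result:
product | customer
--------+---------
Speaker | Julia   
Desk    | Frank   


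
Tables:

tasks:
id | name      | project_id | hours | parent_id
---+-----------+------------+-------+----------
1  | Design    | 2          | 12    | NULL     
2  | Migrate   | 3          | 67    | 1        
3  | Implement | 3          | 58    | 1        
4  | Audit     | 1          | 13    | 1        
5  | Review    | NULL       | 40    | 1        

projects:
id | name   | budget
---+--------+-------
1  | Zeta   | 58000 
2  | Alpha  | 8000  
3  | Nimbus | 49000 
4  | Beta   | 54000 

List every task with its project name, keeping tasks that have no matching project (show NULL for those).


LEFT JOIN keeps every row from tasks (the left table); where project_id has no match in projects, the project columns become NULL. Walk through each task:
  - task 1 (Design): project_id=2 -> matches Alpha
  - task 2 (Migrate): project_id=3 -> matches Nimbus
  - task 3 (Implement): project_id=3 -> matches Nimbus
  - task 4 (Audit): project_id=1 -> matches Zeta
  - task 5 (Review): project_id=NULL, no match -> kept with NULL
All 5 rows appear; 1 has NULL project.

SQL:
SELECT a.name, b.name AS project
FROM tasks a
LEFT JOIN projects b ON a.project_id = b.id

Result:
name      | project
----------+--------
Design    | Alpha  
Migrate   | Nimbus 
Implement | Nimbus 
Audit     | Zeta   
Review    | NULL   


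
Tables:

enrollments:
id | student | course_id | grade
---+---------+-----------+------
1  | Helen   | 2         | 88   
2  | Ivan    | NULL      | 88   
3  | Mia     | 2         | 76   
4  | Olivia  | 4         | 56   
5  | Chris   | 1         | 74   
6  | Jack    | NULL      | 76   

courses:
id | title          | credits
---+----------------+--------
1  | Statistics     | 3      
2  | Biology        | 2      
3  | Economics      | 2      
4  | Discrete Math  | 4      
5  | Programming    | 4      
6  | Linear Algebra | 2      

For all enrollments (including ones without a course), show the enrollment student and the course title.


LEFT JOIN keeps every row from enrollments (the left table); where course_id has no match in courses, the course columns become NULL. Walk through each enrollment:
  - enrollment 1 (Helen): course_id=2 -> matches Biology
  - enrollment 2 (Ivan): course_id=NULL, no match -> kept with NULL
  - enrollment 3 (Mia): course_id=2 -> matches Biology
  - enrollment 4 (Olivia): course_id=4 -> matches Discrete Math
  - enrollment 5 (Chris): course_id=1 -> matches Statistics
  - enrollment 6 (Jack): course_id=NULL, no match -> kept with NULL
All 6 rows appear; 2 have NULL course.

SQL:
SELECT a.student, b.title AS course
FROM enrollments a
LEFT JOIN courses b ON a.course_id = b.id

Result:
student | course       
--------+--------------
Helen   | Biology      
Ivan    | NULL         
Mia     | Biology      
Olivia  | Discrete Math
Chris   | Statistics   
Jack    | NULL         


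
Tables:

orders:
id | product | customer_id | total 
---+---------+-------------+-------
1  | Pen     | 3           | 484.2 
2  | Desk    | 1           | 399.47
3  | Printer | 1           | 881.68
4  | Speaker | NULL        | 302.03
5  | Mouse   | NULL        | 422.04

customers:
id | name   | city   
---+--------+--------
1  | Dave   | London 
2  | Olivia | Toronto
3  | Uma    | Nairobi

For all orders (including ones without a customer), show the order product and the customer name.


LEFT JOIN keeps every row from orders (the left table); where customer_id has no match in customers, the customer columns become NULL. Walk through each order:
  - order 1 (Pen): customer_id=3 -> matches Uma
  - order 2 (Desk): customer_id=1 -> matches Dave
  - order 3 (Printer): customer_id=1 -> matches Dave
  - order 4 (Speaker): customer_id=NULL, no match -> kept with NULL
  - order 5 (Mouse): customer_id=NULL, no match -> kept with NULL
All 5 rows appear; 2 have NULL customer.

SQL:
SELECT a.product, b.name AS customer
FROM orders a
LEFT JOIN customers b ON a.customer_id = b.id

Result:
product | customer
--------+---------
Pen     | Uma     
Desk    | Dave    
Printer | Dave    
Speaker | NULL    
Mouse   | NULL    


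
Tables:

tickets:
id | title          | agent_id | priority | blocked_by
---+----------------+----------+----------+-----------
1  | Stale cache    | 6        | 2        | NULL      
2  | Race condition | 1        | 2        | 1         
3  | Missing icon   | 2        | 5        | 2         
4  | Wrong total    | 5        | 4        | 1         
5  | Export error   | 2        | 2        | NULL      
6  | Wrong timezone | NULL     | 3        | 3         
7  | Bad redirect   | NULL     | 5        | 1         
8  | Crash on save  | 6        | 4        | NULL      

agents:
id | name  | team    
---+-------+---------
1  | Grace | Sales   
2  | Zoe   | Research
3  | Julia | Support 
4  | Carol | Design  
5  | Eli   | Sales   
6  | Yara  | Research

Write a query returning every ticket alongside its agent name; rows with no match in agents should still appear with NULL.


LEFT JOIN keeps every row from tickets (the left table); where agent_id has no match in agents, the agent columns become NULL. Walk through each ticket:
  - ticket 1 (Stale cache): agent_id=6 -> matches Yara
  - ticket 2 (Race condition): agent_id=1 -> matches Grace
  - ticket 3 (Missing icon): agent_id=2 -> matches Zoe
  - ticket 4 (Wrong total): agent_id=5 -> matches Eli
  - ticket 5 (Export error): agent_id=2 -> matches Zoe
  - ticket 6 (Wrong timezone): agent_id=NULL, no match -> kept with NULL
  - ticket 7 (Bad redirect): agent_id=NULL, no match -> kept with NULL
  - ticket 8 (Crash on save): agent_id=6 -> matches Yara
All 8 rows appear; 2 have NULL agent.

SQL:
SELECT a.title, b.name AS agent
FROM tickets a
LEFT JOIN agents b ON a.agent_id = b.id

Result:
title          | agent
---------------+------
Stale cache    | Yara 
Race condition | Grace
Missing icon   | Zoe  
Wrong total    | Eli  
Export error   | Zoe  
Wrong timezone | NULL 
Bad redirect   | NULL 
Crash on save  | Yara 


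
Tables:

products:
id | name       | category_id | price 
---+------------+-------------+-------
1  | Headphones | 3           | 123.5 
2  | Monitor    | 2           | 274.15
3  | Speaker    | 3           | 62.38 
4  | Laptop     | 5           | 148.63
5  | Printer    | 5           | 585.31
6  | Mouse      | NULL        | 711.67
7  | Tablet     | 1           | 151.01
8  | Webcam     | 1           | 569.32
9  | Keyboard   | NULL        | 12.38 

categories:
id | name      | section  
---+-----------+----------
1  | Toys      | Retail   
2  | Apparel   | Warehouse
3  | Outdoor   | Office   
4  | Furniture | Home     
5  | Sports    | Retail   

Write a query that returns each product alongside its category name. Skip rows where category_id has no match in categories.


INNER JOIN keeps only products rows whose category_id matches an id in categories. Walk through each product:
  - product 1 (Headphones): category_id=3 -> matches Outdoor
  - product 2 (Monitor): category_id=2 -> matches Apparel
  - product 3 (Speaker): category_id=3 -> matches Outdoor
  - product 4 (Laptop): category_id=5 -> matches Sports
  - product 5 (Printer): category_id=5 -> matches Sports
  - product 6 (Mouse): category_id=NULL, no match -> dropped
  - product 7 (Tablet): category_id=1 -> matches Toys
  - product 8 (Webcam): category_id=1 -> matches Toys
  - product 9 (Keyboard): category_id=NULL, no match -> dropped
So 2 of 9 rows are dropped.

SQL:
SELECT a.name, b.name AS category
FROM products a
INNER JOIN categories b ON a.category_id = b.id

Result:
name       | category
-----------+---------
Headphones | Outdoor 
Monitor    | Apparel 
Speaker    | Outdoor 
Laptop     | Sports  
Printer    | Sports  
Tablet     | Toys    
Webcam     | Toys    


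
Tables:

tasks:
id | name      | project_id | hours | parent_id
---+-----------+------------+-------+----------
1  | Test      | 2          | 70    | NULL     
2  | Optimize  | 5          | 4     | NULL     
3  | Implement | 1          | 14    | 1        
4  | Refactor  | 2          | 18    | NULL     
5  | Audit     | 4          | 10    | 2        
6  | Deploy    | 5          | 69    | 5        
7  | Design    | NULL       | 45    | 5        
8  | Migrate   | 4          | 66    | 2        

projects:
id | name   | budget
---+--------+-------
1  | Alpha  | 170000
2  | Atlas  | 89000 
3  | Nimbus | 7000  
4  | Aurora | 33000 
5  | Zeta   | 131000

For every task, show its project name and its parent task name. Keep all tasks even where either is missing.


Two LEFT JOINs from the same base table tasks: one to projects via project_id, one to tasks itself via parent_id. Both are LEFT so every task is preserved.
Match against projects:
  - task 1 (Test): project_id=2 -> matches Atlas
  - task 2 (Optimize): project_id=5 -> matches Zeta
  - task 3 (Implement): project_id=1 -> matches Alpha
  - task 4 (Refactor): project_id=2 -> matches Atlas
  - task 5 (Audit): project_id=4 -> matches Aurora
  - task 6 (Deploy): project_id=5 -> matches Zeta
  - task 7 (Design): project_id=NULL, no match -> kept with NULL
  - task 8 (Migrate): project_id=4 -> matches Aurora
Match against tasks (self):
  - task 1 (Test): parent_id=NULL -> NULL
  - task 2 (Optimize): parent_id=NULL -> NULL
  - task 3 (Implement): parent_id=1 -> Test
  - task 4 (Refactor): parent_id=NULL -> NULL
  - task 5 (Audit): parent_id=2 -> Optimize
  - task 6 (Deploy): parent_id=5 -> Audit
  - task 7 (Design): parent_id=5 -> Audit
  - task 8 (Migrate): parent_id=2 -> Optimize

SQL:
SELECT a.name, b.name AS project, c.name AS parent
FROM tasks a
LEFT JOIN projects b ON a.project_id = b.id
LEFT JOIN tasks c ON a.parent_id = c.id

Result:
name      | project | parent  
----------+---------+---------
Test      | Atlas   | NULL    
Optimize  | Zeta    | NULL    
Implement | Alpha   | Test    
Refactor  | Atlas   | NULL    
Audit     | Aurora  | Optimize
Deploy    | Zeta    | Audit   
Design    | NULL    | Audit   
Migrate   | Aurora  | Optimize
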